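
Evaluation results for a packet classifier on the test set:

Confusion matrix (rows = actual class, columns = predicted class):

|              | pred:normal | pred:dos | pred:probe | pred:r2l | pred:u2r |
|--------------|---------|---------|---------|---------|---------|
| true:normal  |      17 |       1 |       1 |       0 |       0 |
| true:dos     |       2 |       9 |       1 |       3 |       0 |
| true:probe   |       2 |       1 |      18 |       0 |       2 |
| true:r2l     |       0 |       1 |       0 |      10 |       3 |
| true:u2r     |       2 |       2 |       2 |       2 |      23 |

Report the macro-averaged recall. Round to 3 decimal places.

Per-class recall (TP/(TP+FN)):
  normal: TP=17, FN=1+1+0+0=2 → 17/19 = 0.8947
  dos: TP=9, FN=2+1+3+0=6 → 9/15 = 0.6000
  probe: TP=18, FN=2+1+0+2=5 → 18/23 = 0.7826
  r2l: TP=10, FN=0+1+0+3=4 → 10/14 = 0.7143
  u2r: TP=23, FN=2+2+2+2=8 → 23/31 = 0.7419
Macro-recall = mean = (0.8947 + 0.6000 + 0.7826 + 0.7143 + 0.7419) / 5 = 0.747

0.747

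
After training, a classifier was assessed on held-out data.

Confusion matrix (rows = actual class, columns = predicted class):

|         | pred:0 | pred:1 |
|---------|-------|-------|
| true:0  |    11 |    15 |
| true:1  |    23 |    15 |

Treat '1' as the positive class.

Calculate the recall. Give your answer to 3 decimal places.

0.395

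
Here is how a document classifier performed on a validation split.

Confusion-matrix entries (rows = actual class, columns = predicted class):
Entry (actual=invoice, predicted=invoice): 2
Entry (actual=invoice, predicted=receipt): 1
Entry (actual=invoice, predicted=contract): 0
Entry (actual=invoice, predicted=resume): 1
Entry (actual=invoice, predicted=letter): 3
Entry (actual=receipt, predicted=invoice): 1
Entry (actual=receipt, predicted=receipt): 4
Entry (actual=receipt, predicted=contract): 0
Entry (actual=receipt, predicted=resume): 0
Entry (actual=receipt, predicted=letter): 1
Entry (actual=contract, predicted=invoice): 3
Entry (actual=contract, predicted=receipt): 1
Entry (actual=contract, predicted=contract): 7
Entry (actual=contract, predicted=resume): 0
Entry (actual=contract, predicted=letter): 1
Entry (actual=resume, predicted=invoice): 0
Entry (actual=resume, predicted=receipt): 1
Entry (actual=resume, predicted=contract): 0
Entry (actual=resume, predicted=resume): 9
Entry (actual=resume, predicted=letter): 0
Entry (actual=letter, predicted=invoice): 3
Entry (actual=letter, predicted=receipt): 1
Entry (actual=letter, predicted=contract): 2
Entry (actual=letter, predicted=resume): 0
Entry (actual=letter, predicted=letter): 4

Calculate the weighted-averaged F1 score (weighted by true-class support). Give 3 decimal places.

0.586

Per-class F1 score (2·TP/(2·TP+FP+FN)):
  invoice: TP=2, FP=1+3+0+3=7, FN=1+0+1+3=5 → 4/16 = 0.2500
  receipt: TP=4, FP=1+1+1+1=4, FN=1+0+0+1=2 → 8/14 = 0.5714
  contract: TP=7, FP=0+0+0+2=2, FN=3+1+0+1=5 → 14/21 = 0.6667
  resume: TP=9, FP=1+0+0+0=1, FN=0+1+0+0=1 → 18/20 = 0.9000
  letter: TP=4, FP=3+1+1+0=5, FN=3+1+2+0=6 → 8/19 = 0.4211
Weighted-F1 score = Σ (supportᵢ/N)·F1 scoreᵢ with N=45: (7/45)·0.2500 + (6/45)·0.5714 + (12/45)·0.6667 + (10/45)·0.9000 + (10/45)·0.4211 = 0.586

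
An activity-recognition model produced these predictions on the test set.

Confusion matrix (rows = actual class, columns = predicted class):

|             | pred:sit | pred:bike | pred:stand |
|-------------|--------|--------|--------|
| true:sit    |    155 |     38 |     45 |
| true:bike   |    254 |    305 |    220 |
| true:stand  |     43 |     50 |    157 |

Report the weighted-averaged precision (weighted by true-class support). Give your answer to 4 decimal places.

Per-class precision (TP/(TP+FP)):
  sit: TP=155, FP=254+43=297 → 155/452 = 0.34292
  bike: TP=305, FP=38+50=88 → 305/393 = 0.77608
  stand: TP=157, FP=45+220=265 → 157/422 = 0.37204
Weighted-precision = Σ (supportᵢ/N)·precisionᵢ with N=1267: (238/1267)·0.34292 + (779/1267)·0.77608 + (250/1267)·0.37204 = 0.6150

0.6150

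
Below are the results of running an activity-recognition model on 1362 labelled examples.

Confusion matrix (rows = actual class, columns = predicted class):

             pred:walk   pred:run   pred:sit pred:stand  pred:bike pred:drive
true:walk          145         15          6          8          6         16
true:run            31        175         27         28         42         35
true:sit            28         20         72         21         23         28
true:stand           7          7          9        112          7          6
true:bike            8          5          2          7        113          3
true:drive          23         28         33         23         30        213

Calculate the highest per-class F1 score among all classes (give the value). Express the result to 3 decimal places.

Per-class F1 score (2·TP/(2·TP+FP+FN)):
  walk: TP=145, FP=31+28+7+8+23=97, FN=15+6+8+6+16=51 → 290/438 = 0.6621
  run: TP=175, FP=15+20+7+5+28=75, FN=31+27+28+42+35=163 → 350/588 = 0.5952
  sit: TP=72, FP=6+27+9+2+33=77, FN=28+20+21+23+28=120 → 144/341 = 0.4223
  stand: TP=112, FP=8+28+21+7+23=87, FN=7+7+9+7+6=36 → 224/347 = 0.6455
  bike: TP=113, FP=6+42+23+7+30=108, FN=8+5+2+7+3=25 → 226/359 = 0.6295
  drive: TP=213, FP=16+35+28+6+3=88, FN=23+28+33+23+30=137 → 426/651 = 0.6544
Highest is class 'walk' with F1 score = 0.662.

0.662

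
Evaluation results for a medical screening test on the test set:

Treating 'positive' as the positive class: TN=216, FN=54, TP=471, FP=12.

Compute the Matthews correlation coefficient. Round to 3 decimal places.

0.809

MCC = (TP·TN − FP·FN) / √((TP+FP)(TP+FN)(TN+FP)(TN+FN))
Numerator = 471·216 − 12·54 = 101088
Denominator = √(483·525·228·270) = √15610077000 = 124940.2937
MCC = 101088 / 124940.2937 = 0.809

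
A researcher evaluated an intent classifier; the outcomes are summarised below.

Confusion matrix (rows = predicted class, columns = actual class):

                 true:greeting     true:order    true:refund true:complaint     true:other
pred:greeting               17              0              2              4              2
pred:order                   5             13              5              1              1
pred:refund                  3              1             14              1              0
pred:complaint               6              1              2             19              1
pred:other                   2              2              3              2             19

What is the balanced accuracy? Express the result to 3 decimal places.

Balanced accuracy = mean of per-class recall.
  greeting: recall = 17/33 = 0.5152
  order: recall = 13/17 = 0.7647
  refund: recall = 14/26 = 0.5385
  complaint: recall = 19/27 = 0.7037
  other: recall = 19/23 = 0.8261
Mean = (0.5152 + 0.7647 + 0.5385 + 0.7037 + 0.8261) / 5 = 0.670

0.670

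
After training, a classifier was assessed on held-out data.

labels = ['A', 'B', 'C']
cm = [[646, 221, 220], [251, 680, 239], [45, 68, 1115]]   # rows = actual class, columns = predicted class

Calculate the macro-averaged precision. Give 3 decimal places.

Per-class precision (TP/(TP+FP)):
  A: TP=646, FP=251+45=296 → 646/942 = 0.6858
  B: TP=680, FP=221+68=289 → 680/969 = 0.7018
  C: TP=1115, FP=220+239=459 → 1115/1574 = 0.7084
Macro-precision = mean = (0.6858 + 0.7018 + 0.7084) / 3 = 0.699

0.699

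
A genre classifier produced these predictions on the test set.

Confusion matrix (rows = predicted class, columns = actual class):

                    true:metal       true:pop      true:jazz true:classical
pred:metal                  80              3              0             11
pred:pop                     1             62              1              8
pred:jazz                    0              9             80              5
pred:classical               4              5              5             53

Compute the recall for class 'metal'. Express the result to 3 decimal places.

0.941

recall = TP/(TP+FN).
metal: TP=80, FN=1+0+4=5 → 80/85 = 0.9412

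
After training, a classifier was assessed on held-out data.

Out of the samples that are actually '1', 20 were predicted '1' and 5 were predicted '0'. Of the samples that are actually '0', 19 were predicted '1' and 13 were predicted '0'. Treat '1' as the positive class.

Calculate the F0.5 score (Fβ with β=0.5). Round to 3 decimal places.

0.552

Fβ = (1+β²)·TP / ((1+β²)·TP + β²·FN + FP), with β²=1/4
= 1.25·20 / (1.25·20 + 0.25·5 + 19) = 0.552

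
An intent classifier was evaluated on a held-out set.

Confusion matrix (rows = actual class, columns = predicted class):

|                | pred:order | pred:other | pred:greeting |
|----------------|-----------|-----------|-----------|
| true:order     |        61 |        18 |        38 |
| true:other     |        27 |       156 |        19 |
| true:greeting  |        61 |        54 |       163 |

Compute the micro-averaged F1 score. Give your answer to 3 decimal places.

Micro-averaging pools counts across classes: ΣTP=380, ΣFP=217, ΣFN=217.
Micro-F1 score = 2·TP/(2·TP+FP+FN) on pooled counts = 0.637 (equals overall accuracy in single-label multiclass).

0.637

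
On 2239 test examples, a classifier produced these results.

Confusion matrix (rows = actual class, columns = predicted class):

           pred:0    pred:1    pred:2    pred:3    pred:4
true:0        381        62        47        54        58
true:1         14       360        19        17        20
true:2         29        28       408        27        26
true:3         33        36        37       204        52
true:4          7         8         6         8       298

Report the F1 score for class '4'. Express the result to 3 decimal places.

0.763

F1 score = 2·TP/(2·TP+FP+FN).
4: TP=298, FP=58+20+26+52=156, FN=7+8+6+8=29 → 596/781 = 0.7631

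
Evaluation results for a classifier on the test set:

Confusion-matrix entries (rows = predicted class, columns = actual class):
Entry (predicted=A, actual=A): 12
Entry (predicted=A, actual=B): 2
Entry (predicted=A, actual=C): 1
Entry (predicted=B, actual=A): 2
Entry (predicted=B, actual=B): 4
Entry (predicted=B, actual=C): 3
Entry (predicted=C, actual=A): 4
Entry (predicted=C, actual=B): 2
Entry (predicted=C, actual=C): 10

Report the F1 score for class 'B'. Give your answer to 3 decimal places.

F1 score = 2·TP/(2·TP+FP+FN).
B: TP=4, FP=2+3=5, FN=2+2=4 → 8/17 = 0.4706

0.471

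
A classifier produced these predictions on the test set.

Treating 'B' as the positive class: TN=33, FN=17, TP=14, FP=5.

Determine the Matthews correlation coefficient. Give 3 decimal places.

0.356

MCC = (TP·TN − FP·FN) / √((TP+FP)(TP+FN)(TN+FP)(TN+FN))
Numerator = 14·33 − 5·17 = 377
Denominator = √(19·31·38·50) = √1119100 = 1057.8752
MCC = 377 / 1057.8752 = 0.356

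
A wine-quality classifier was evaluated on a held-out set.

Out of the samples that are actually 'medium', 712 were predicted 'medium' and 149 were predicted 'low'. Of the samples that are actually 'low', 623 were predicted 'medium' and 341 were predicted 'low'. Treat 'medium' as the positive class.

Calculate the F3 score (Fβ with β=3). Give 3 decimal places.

Fβ = (1+β²)·TP / ((1+β²)·TP + β²·FN + FP), with β²=9
= 10·712 / (10·712 + 9·149 + 623) = 0.784

0.784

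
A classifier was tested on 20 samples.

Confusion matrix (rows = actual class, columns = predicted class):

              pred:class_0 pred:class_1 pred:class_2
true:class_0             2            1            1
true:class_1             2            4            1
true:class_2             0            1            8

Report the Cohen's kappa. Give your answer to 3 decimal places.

0.524

Observed agreement pₒ = trace/N = 14/20 = 0.7000
Expected agreement pₑ = Σ (rowᵢ·colᵢ)/N² = (4·4 + 7·6 + 9·10)/20² = 0.3700
κ = (pₒ − pₑ)/(1 − pₑ) = (0.7000 − 0.3700)/(1 − 0.3700) = 0.524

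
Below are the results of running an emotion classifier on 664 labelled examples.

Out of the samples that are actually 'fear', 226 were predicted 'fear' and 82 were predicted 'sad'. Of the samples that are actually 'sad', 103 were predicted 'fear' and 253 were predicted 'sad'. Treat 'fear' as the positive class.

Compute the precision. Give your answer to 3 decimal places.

0.687

Precision = TP/(TP+FP) = 226/(226+103) = 226/329 = 0.687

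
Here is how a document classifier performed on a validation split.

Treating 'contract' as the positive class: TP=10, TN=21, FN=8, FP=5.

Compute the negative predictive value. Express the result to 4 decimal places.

0.7241

NPV = TN/(TN+FN) = 21/(21+8) = 0.7241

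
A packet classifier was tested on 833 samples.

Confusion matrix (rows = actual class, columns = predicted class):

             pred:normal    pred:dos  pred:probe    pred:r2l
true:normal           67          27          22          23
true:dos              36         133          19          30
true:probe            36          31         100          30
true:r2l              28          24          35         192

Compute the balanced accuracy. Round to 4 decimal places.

0.5720

Balanced accuracy = mean of per-class recall.
  normal: recall = 67/139 = 0.48201
  dos: recall = 133/218 = 0.61009
  probe: recall = 100/197 = 0.50761
  r2l: recall = 192/279 = 0.68817
Mean = (0.48201 + 0.61009 + 0.50761 + 0.68817) / 4 = 0.5720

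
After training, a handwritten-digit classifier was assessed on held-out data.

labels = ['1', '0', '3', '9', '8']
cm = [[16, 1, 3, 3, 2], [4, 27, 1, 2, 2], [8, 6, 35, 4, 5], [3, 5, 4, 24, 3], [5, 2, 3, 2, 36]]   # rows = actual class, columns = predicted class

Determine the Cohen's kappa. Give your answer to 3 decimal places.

0.585

Observed agreement pₒ = trace/N = 138/206 = 0.6699
Expected agreement pₑ = Σ (rowᵢ·colᵢ)/N² = (25·36 + 36·41 + 58·46 + 39·35 + 48·48)/206² = 0.2053
κ = (pₒ − pₑ)/(1 − pₑ) = (0.6699 − 0.2053)/(1 − 0.2053) = 0.585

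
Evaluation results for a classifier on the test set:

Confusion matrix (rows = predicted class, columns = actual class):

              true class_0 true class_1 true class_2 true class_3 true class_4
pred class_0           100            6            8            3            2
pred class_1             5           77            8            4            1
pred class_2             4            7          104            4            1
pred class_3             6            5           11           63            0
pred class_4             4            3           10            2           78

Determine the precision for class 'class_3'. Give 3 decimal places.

One-vs-rest for 'class_3': TP = diagonal; FP = other classes predicted 'class_3'; FN = 'class_3' predicted as other.
precision = TP/(TP+FP).
class_3: TP=63, FP=6+5+11+0=22 → 63/85 = 0.7412

0.741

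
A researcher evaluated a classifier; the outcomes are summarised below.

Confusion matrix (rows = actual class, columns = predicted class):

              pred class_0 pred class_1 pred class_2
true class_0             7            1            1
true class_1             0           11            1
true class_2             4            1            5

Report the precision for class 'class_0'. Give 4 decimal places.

Take TP from the diagonal, FP from the rest of the 'class_0' prediction marginal, FN from the rest of the 'class_0' actual marginal.
precision = TP/(TP+FP).
class_0: TP=7, FP=0+4=4 → 7/11 = 0.63636

0.6364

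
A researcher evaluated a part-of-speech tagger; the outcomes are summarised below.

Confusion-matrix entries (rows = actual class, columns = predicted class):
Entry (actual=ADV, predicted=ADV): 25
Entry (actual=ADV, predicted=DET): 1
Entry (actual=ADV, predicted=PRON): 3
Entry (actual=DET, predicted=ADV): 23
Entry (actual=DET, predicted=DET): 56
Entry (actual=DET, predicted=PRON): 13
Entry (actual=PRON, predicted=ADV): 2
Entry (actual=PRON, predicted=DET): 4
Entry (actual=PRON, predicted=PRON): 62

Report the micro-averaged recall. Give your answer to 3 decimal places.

0.757

Micro-averaging pools counts across classes: ΣTP=143, ΣFP=46, ΣFN=46.
Micro-recall = TP/(TP+FN) on pooled counts = 0.757 (equals overall accuracy in single-label multiclass).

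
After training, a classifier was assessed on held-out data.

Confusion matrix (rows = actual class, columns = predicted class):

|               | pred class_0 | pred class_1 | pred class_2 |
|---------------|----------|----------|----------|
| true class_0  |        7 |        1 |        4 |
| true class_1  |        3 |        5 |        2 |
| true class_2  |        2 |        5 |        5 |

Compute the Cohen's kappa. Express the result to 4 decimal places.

Observed agreement pₒ = trace/N = 17/34 = 0.50000
Expected agreement pₑ = Σ (rowᵢ·colᵢ)/N² = (12·12 + 10·11 + 12·11)/34² = 0.33391
κ = (pₒ − pₑ)/(1 − pₑ) = (0.50000 − 0.33391)/(1 − 0.33391) = 0.2494

0.2494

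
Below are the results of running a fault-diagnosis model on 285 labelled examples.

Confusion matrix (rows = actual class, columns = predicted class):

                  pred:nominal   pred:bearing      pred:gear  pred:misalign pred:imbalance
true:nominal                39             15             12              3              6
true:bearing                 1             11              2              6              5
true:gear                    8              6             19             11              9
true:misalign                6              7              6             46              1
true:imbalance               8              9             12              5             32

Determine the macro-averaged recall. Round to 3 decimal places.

0.500

Per-class recall (TP/(TP+FN)):
  nominal: TP=39, FN=15+12+3+6=36 → 39/75 = 0.5200
  bearing: TP=11, FN=1+2+6+5=14 → 11/25 = 0.4400
  gear: TP=19, FN=8+6+11+9=34 → 19/53 = 0.3585
  misalign: TP=46, FN=6+7+6+1=20 → 46/66 = 0.6970
  imbalance: TP=32, FN=8+9+12+5=34 → 32/66 = 0.4848
Macro-recall = mean = (0.5200 + 0.4400 + 0.3585 + 0.6970 + 0.4848) / 5 = 0.500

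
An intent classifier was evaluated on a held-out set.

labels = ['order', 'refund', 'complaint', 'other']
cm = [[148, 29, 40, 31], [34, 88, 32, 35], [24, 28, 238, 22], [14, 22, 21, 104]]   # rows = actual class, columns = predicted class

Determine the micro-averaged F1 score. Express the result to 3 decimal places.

Micro-averaging pools counts across classes: ΣTP=578, ΣFP=332, ΣFN=332.
Micro-F1 score = 2·TP/(2·TP+FP+FN) on pooled counts = 0.635 (equals overall accuracy in single-label multiclass).

0.635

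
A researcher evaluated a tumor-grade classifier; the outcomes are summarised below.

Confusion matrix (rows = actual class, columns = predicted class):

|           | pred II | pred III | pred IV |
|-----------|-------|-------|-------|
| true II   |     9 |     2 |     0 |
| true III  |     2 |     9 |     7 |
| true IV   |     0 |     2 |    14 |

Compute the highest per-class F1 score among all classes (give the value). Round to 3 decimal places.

Per-class F1 score (2·TP/(2·TP+FP+FN)):
  II: TP=9, FP=2+0=2, FN=2+0=2 → 18/22 = 0.8182
  III: TP=9, FP=2+2=4, FN=2+7=9 → 18/31 = 0.5806
  IV: TP=14, FP=0+7=7, FN=0+2=2 → 28/37 = 0.7568
Highest is class 'II' with F1 score = 0.818.

0.818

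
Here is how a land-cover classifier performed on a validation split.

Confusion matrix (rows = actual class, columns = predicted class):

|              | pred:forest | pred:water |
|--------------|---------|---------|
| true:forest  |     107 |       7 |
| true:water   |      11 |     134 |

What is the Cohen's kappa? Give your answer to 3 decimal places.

Observed agreement pₒ = trace/N = 241/259 = 0.9305
Expected agreement pₑ = Σ (rowᵢ·colᵢ)/N² = (114·118 + 145·141)/259² = 0.5053
κ = (pₒ − pₑ)/(1 − pₑ) = (0.9305 − 0.5053)/(1 − 0.5053) = 0.860

0.860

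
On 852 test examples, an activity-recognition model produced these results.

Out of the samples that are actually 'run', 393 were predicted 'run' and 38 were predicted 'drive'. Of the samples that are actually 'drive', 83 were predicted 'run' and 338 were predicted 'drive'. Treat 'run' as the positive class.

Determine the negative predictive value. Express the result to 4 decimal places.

0.8989

NPV = TN/(TN+FN) = 338/(338+38) = 0.8989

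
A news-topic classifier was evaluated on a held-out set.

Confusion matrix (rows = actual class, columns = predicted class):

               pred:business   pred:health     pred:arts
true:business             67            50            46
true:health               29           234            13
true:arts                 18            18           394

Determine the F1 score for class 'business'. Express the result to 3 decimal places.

Take TP from the diagonal, FP from the rest of the 'business' prediction marginal, FN from the rest of the 'business' actual marginal.
F1 score = 2·TP/(2·TP+FP+FN).
business: TP=67, FP=29+18=47, FN=50+46=96 → 134/277 = 0.4838

0.484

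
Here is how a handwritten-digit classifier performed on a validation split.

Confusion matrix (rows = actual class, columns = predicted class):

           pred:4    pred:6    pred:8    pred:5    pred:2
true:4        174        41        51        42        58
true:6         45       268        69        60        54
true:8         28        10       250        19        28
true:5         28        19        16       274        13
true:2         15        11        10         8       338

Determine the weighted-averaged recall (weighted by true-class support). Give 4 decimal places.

Per-class recall (TP/(TP+FN)):
  4: TP=174, FN=41+51+42+58=192 → 174/366 = 0.47541
  6: TP=268, FN=45+69+60+54=228 → 268/496 = 0.54032
  8: TP=250, FN=28+10+19+28=85 → 250/335 = 0.74627
  5: TP=274, FN=28+19+16+13=76 → 274/350 = 0.78286
  2: TP=338, FN=15+11+10+8=44 → 338/382 = 0.88482
Weighted-recall = Σ (supportᵢ/N)·recallᵢ with N=1929: (366/1929)·0.47541 + (496/1929)·0.54032 + (335/1929)·0.74627 + (350/1929)·0.78286 + (382/1929)·0.88482 = 0.6760

0.6760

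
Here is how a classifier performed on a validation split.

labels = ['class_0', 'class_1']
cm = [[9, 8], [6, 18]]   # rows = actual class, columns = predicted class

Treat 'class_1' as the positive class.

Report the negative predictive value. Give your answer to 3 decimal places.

NPV = TN/(TN+FN) = 9/(9+6) = 0.600

0.600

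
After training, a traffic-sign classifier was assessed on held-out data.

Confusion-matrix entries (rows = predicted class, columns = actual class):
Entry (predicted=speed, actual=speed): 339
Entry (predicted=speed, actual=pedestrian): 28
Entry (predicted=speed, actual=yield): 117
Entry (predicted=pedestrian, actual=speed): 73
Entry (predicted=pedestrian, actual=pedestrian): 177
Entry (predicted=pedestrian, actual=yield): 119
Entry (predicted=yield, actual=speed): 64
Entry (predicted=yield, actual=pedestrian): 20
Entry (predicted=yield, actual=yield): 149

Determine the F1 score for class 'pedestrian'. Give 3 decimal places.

One-vs-rest for 'pedestrian': TP = diagonal; FP = other classes predicted 'pedestrian'; FN = 'pedestrian' predicted as other.
F1 score = 2·TP/(2·TP+FP+FN).
pedestrian: TP=177, FP=73+119=192, FN=28+20=48 → 354/594 = 0.5960

0.596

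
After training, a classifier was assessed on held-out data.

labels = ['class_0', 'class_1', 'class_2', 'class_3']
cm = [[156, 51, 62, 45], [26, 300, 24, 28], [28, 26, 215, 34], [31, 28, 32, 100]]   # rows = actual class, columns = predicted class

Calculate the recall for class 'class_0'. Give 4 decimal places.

0.4968

recall = TP/(TP+FN).
class_0: TP=156, FN=51+62+45=158 → 156/314 = 0.49682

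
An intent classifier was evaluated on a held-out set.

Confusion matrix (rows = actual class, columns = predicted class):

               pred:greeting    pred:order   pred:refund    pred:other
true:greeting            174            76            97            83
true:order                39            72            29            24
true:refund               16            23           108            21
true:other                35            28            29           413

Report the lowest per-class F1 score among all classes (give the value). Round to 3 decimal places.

Per-class F1 score (2·TP/(2·TP+FP+FN)):
  greeting: TP=174, FP=39+16+35=90, FN=76+97+83=256 → 348/694 = 0.5014
  order: TP=72, FP=76+23+28=127, FN=39+29+24=92 → 144/363 = 0.3967
  refund: TP=108, FP=97+29+29=155, FN=16+23+21=60 → 216/431 = 0.5012
  other: TP=413, FP=83+24+21=128, FN=35+28+29=92 → 826/1046 = 0.7897
Lowest is class 'order' with F1 score = 0.397.

0.397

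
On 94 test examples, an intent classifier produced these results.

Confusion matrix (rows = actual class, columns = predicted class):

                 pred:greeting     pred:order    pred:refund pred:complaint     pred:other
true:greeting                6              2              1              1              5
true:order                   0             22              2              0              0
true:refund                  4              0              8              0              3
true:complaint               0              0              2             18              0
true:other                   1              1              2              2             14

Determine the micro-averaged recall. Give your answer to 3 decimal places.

0.723

Micro-averaging pools counts across classes: ΣTP=68, ΣFP=26, ΣFN=26.
Micro-recall = TP/(TP+FN) on pooled counts = 0.723 (equals overall accuracy in single-label multiclass).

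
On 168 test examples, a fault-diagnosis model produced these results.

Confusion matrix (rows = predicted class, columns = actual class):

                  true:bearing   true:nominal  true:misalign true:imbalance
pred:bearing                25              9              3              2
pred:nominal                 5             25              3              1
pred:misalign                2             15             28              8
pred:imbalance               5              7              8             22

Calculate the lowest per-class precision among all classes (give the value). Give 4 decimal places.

Per-class precision (TP/(TP+FP)):
  bearing: TP=25, FP=9+3+2=14 → 25/39 = 0.64103
  nominal: TP=25, FP=5+3+1=9 → 25/34 = 0.73529
  misalign: TP=28, FP=2+15+8=25 → 28/53 = 0.52830
  imbalance: TP=22, FP=5+7+8=20 → 22/42 = 0.52381
Lowest is class 'imbalance' with precision = 0.5238.

0.5238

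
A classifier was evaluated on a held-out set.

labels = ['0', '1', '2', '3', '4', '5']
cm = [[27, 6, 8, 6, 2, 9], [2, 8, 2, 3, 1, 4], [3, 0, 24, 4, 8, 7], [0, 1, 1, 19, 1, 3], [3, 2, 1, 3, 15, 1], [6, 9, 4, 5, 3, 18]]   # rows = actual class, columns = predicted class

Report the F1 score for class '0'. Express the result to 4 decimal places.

Take TP from the diagonal, FP from the rest of the '0' prediction marginal, FN from the rest of the '0' actual marginal.
F1 score = 2·TP/(2·TP+FP+FN).
0: TP=27, FP=2+3+0+3+6=14, FN=6+8+6+2+9=31 → 54/99 = 0.54545

0.5455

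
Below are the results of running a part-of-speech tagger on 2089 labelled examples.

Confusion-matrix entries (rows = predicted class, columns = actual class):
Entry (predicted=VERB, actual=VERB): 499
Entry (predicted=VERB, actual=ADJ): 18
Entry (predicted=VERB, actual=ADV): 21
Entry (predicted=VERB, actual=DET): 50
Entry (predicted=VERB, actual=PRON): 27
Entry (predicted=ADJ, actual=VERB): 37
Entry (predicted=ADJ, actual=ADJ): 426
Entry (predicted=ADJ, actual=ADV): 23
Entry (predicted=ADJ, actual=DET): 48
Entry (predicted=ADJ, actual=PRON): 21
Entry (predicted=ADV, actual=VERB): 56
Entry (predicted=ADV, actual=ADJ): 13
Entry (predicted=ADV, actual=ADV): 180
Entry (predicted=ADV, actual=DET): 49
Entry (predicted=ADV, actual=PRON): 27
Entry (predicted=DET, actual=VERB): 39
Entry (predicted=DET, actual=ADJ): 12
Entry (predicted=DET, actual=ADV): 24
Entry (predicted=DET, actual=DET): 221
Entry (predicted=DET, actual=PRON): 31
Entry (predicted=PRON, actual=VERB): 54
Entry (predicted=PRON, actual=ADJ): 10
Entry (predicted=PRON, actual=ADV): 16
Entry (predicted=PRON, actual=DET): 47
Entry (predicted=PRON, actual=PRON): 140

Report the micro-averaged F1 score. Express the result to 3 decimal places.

0.702

Micro-averaging pools counts across classes: ΣTP=1466, ΣFP=623, ΣFN=623.
Micro-F1 score = 2·TP/(2·TP+FP+FN) on pooled counts = 0.702 (equals overall accuracy in single-label multiclass).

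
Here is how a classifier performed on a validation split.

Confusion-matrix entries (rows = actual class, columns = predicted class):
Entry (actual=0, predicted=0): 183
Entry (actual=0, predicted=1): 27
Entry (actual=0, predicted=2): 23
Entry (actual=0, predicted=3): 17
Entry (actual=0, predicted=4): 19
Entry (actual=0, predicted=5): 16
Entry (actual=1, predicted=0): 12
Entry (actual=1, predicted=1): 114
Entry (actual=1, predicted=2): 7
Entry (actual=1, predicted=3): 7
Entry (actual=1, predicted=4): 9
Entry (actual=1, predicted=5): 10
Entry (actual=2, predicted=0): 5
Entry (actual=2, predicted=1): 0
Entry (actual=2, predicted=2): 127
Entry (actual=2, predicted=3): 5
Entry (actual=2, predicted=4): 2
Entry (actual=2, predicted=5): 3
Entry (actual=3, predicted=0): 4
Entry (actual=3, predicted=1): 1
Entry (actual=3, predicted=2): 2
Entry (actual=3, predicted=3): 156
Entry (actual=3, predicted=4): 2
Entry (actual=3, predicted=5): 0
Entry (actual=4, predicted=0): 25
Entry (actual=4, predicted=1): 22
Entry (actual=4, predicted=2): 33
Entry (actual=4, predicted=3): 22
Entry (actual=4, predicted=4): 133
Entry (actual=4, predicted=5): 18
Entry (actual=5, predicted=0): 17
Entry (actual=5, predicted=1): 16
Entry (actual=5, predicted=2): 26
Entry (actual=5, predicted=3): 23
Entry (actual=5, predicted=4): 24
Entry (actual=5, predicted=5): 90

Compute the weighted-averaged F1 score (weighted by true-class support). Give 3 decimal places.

Per-class F1 score (2·TP/(2·TP+FP+FN)):
  0: TP=183, FP=12+5+4+25+17=63, FN=27+23+17+19+16=102 → 366/531 = 0.6893
  1: TP=114, FP=27+0+1+22+16=66, FN=12+7+7+9+10=45 → 228/339 = 0.6726
  2: TP=127, FP=23+7+2+33+26=91, FN=5+0+5+2+3=15 → 254/360 = 0.7056
  3: TP=156, FP=17+7+5+22+23=74, FN=4+1+2+2+0=9 → 312/395 = 0.7899
  4: TP=133, FP=19+9+2+2+24=56, FN=25+22+33+22+18=120 → 266/442 = 0.6018
  5: TP=90, FP=16+10+3+0+18=47, FN=17+16+26+23+24=106 → 180/333 = 0.5405
Weighted-F1 score = Σ (supportᵢ/N)·F1 scoreᵢ with N=1200: (285/1200)·0.6893 + (159/1200)·0.6726 + (142/1200)·0.7056 + (165/1200)·0.7899 + (253/1200)·0.6018 + (196/1200)·0.5405 = 0.660

0.660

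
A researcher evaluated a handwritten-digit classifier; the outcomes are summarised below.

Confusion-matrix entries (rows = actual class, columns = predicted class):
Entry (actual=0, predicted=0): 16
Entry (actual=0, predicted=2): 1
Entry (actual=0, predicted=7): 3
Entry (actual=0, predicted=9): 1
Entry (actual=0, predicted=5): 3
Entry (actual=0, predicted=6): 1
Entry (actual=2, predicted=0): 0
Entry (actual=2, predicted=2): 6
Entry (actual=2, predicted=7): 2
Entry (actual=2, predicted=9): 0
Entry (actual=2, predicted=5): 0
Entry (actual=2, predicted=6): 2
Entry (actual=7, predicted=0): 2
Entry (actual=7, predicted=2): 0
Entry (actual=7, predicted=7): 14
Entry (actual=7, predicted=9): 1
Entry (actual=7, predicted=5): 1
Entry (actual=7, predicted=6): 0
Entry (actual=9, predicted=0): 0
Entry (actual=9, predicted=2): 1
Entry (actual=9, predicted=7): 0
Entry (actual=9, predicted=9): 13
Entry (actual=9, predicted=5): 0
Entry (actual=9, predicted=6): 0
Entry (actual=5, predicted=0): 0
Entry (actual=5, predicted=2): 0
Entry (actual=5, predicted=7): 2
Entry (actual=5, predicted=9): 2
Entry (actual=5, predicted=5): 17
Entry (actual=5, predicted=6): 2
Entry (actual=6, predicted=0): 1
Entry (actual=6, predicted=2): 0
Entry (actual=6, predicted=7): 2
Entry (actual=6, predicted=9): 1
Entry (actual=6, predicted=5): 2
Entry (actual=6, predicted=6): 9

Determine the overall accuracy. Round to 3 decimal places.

0.714

Accuracy = trace / total = (16+6+14+13+17+9=75) / 105 = 75/105 = 0.714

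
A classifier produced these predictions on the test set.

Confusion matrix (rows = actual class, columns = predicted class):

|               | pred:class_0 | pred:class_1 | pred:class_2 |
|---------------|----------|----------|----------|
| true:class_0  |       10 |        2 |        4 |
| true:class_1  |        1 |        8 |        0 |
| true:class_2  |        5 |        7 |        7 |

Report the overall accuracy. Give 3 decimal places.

0.568

Accuracy = trace / total = (10+8+7=25) / 44 = 25/44 = 0.568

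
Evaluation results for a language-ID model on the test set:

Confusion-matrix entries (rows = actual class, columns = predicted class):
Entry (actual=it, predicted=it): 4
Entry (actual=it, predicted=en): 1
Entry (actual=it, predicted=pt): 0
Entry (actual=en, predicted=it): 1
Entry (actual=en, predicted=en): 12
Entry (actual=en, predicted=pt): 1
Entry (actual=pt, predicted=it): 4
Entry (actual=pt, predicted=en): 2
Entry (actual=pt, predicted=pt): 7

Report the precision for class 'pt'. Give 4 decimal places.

0.8750

One-vs-rest for 'pt': TP = diagonal; FP = other classes predicted 'pt'; FN = 'pt' predicted as other.
precision = TP/(TP+FP).
pt: TP=7, FP=0+1=1 → 7/8 = 0.87500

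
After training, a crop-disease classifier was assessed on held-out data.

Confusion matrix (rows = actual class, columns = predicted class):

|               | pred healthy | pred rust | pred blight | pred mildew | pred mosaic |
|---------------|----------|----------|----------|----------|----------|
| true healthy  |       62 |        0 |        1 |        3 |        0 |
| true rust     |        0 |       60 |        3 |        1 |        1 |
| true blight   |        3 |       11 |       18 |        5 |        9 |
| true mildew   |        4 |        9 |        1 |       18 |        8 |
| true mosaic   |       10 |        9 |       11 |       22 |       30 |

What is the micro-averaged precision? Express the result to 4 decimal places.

0.6288

Micro-averaging pools counts across classes: ΣTP=188, ΣFP=111, ΣFN=111.
Micro-precision = TP/(TP+FP) on pooled counts = 0.6288 (equals overall accuracy in single-label multiclass).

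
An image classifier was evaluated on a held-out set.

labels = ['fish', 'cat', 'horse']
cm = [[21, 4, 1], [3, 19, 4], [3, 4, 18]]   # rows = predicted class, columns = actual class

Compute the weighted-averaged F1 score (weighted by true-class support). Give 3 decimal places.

0.753

Per-class F1 score (2·TP/(2·TP+FP+FN)):
  fish: TP=21, FP=4+1=5, FN=3+3=6 → 42/53 = 0.7925
  cat: TP=19, FP=3+4=7, FN=4+4=8 → 38/53 = 0.7170
  horse: TP=18, FP=3+4=7, FN=1+4=5 → 36/48 = 0.7500
Weighted-F1 score = Σ (supportᵢ/N)·F1 scoreᵢ with N=77: (27/77)·0.7925 + (27/77)·0.7170 + (23/77)·0.7500 = 0.753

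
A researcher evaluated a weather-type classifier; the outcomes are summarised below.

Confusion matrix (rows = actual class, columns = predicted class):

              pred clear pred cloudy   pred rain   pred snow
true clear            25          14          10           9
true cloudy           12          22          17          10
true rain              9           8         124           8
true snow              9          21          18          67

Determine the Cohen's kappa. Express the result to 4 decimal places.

0.4637

Observed agreement pₒ = trace/N = 238/383 = 0.62141
Expected agreement pₑ = Σ (rowᵢ·colᵢ)/N² = (58·55 + 61·65 + 149·169 + 115·94)/383² = 0.29413
κ = (pₒ − pₑ)/(1 − pₑ) = (0.62141 − 0.29413)/(1 − 0.29413) = 0.4637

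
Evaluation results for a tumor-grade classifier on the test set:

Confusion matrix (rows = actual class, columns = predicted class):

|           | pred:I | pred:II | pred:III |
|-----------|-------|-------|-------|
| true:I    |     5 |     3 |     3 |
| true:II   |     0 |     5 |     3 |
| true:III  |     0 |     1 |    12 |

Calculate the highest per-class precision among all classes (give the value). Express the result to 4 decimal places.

Per-class precision (TP/(TP+FP)):
  I: TP=5, FP=0+0=0 → 5/5 = 1.00000
  II: TP=5, FP=3+1=4 → 5/9 = 0.55556
  III: TP=12, FP=3+3=6 → 12/18 = 0.66667
Highest is class 'I' with precision = 1.0000.

1.0000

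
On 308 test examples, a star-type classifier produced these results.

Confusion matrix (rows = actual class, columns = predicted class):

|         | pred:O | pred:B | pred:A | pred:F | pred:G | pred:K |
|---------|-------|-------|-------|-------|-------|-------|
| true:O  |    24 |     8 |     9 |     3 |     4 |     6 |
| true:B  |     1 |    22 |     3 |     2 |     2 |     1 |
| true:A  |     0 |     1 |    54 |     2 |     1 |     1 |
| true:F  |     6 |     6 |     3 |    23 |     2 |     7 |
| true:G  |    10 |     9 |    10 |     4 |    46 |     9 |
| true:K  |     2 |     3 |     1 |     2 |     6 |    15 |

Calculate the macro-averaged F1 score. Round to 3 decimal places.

0.572

Per-class F1 score (2·TP/(2·TP+FP+FN)):
  O: TP=24, FP=1+0+6+10+2=19, FN=8+9+3+4+6=30 → 48/97 = 0.4948
  B: TP=22, FP=8+1+6+9+3=27, FN=1+3+2+2+1=9 → 44/80 = 0.5500
  A: TP=54, FP=9+3+3+10+1=26, FN=0+1+2+1+1=5 → 108/139 = 0.7770
  F: TP=23, FP=3+2+2+4+2=13, FN=6+6+3+2+7=24 → 46/83 = 0.5542
  G: TP=46, FP=4+2+1+2+6=15, FN=10+9+10+4+9=42 → 92/149 = 0.6174
  K: TP=15, FP=6+1+1+7+9=24, FN=2+3+1+2+6=14 → 30/68 = 0.4412
Macro-F1 score = mean = (0.4948 + 0.5500 + 0.7770 + 0.5542 + 0.6174 + 0.4412) / 6 = 0.572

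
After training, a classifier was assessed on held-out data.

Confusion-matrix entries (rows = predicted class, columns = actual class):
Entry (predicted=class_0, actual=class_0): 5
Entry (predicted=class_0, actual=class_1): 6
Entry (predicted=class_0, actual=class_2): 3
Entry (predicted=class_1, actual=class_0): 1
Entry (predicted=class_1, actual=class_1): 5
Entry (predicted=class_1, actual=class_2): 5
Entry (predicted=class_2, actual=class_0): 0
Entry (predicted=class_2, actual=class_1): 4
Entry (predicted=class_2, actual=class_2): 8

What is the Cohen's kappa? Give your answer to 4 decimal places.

0.2425

Observed agreement pₒ = trace/N = 18/37 = 0.48649
Expected agreement pₑ = Σ (rowᵢ·colᵢ)/N² = (6·14 + 15·11 + 16·12)/37² = 0.32213
κ = (pₒ − pₑ)/(1 − pₑ) = (0.48649 − 0.32213)/(1 − 0.32213) = 0.2425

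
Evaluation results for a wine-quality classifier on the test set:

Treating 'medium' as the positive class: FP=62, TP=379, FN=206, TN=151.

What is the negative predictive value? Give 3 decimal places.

NPV = TN/(TN+FN) = 151/(151+206) = 0.423

0.423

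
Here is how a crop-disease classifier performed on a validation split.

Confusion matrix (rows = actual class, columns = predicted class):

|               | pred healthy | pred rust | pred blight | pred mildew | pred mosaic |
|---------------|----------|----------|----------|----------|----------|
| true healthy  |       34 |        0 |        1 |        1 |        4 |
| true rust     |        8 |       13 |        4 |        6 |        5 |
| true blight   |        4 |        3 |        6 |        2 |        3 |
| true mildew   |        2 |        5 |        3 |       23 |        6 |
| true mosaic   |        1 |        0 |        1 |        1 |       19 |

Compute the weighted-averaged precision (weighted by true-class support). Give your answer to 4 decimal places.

0.6175

Per-class precision (TP/(TP+FP)):
  healthy: TP=34, FP=8+4+2+1=15 → 34/49 = 0.69388
  rust: TP=13, FP=0+3+5+0=8 → 13/21 = 0.61905
  blight: TP=6, FP=1+4+3+1=9 → 6/15 = 0.40000
  mildew: TP=23, FP=1+6+2+1=10 → 23/33 = 0.69697
  mosaic: TP=19, FP=4+5+3+6=18 → 19/37 = 0.51351
Weighted-precision = Σ (supportᵢ/N)·precisionᵢ with N=155: (40/155)·0.69388 + (36/155)·0.61905 + (18/155)·0.40000 + (39/155)·0.69697 + (22/155)·0.51351 = 0.6175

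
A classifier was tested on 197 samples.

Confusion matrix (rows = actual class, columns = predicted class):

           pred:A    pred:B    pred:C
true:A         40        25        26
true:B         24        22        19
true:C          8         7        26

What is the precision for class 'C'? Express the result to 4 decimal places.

0.3662

Treat 'C' as positive and all other classes as negative.
precision = TP/(TP+FP).
C: TP=26, FP=26+19=45 → 26/71 = 0.36620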